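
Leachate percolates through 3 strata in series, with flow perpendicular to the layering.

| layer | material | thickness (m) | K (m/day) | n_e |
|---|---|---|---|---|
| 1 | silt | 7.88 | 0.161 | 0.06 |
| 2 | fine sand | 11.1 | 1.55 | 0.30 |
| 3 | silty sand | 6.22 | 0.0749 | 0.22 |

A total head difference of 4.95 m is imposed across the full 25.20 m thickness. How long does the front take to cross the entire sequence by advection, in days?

145

With flow normal to the layers, continuity requires the same specific discharge q through every layer.
Σ(b_i/K_i) = 7.88/0.161 + 11.1/1.55 + 6.22/0.0749 = 139.1 d.
q = Δh / Σ(b_i/K_i) = 4.95 / 139.1 = 0.03557 m/day.
In each layer the seepage velocity is v_i = q/n_i, so the layer transit time is t_i = b_i·n_i / q:
  layer 1 (silt): t_1 = 7.88 × 0.06 / 0.03557 = 13.29 d
  layer 2 (fine sand): t_2 = 11.1 × 0.30 / 0.03557 = 93.61 d
  layer 3 (silty sand): t_3 = 6.22 × 0.22 / 0.03557 = 38.47 d
Total t = Σ t_i = 145.4 days.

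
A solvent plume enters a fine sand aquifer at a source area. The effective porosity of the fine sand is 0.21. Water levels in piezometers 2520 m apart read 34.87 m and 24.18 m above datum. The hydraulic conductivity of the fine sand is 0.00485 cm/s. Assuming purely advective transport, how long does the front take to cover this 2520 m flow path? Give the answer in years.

81.5

Convert K: 0.00485 cm/s × 864 = 4.190 m/day.
Hydraulic gradient i = (34.87 − 24.18) / 2520 = 10.69 / 2520 = 0.004242.
Darcy flux q = K · i = 4.190 × 0.004242 = 0.01778 m/day.
Seepage velocity v = q / n_e = 0.01778 / 0.21 = 0.08465 m/day.
Travel time t = L / v = 2520 / 0.08465 = 29771 days = 81.51 years.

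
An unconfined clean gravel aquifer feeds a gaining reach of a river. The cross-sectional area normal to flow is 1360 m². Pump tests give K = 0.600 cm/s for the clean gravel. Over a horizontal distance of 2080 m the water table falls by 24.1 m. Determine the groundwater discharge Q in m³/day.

8170

Convert K: 0.600 cm/s × 864 = 518.4 m/day.
Hydraulic gradient i = Δh / L = 24.1 / 2080 = 0.01159.
Darcy's law: Q = K · A · i = 518.4 × 1360 × 0.01159 = 8169 m³/day.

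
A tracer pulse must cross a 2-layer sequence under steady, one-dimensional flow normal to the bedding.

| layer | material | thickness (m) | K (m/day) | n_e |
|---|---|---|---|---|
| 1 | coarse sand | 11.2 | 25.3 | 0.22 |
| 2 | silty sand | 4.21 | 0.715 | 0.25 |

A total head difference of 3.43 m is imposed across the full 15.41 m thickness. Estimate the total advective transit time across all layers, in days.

With flow normal to the layers, continuity requires the same specific discharge q through every layer.
Σ(b_i/K_i) = 11.2/25.3 + 4.21/0.715 = 6.331 d.
q = Δh / Σ(b_i/K_i) = 3.43 / 6.331 = 0.5418 m/day.
In each layer the seepage velocity is v_i = q/n_i, so the layer transit time is t_i = b_i·n_i / q:
  layer 1 (coarse sand): t_1 = 11.2 × 0.22 / 0.5418 = 4.548 d
  layer 2 (silty sand): t_2 = 4.21 × 0.25 / 0.5418 = 1.943 d
Total t = Σ t_i = 6.490 days.

6.49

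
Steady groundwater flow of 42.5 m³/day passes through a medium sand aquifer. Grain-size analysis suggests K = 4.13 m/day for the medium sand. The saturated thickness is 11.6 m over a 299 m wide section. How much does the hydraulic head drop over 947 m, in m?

Cross-sectional area A = 299 × 11.6 = 3468 m².
From Q = K·A·i, i = Q / (K·A) = 42.5 / (4.130 × 3468) = 0.002967.
Head loss Δh = i · L = 0.002967 × 947 = 2.810 m.

2.81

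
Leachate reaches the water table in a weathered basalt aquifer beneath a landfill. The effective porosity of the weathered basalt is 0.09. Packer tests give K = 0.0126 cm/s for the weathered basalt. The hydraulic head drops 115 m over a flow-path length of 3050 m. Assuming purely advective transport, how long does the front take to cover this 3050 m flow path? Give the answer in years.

1.83

Convert K: 0.0126 cm/s × 864 = 10.89 m/day.
Hydraulic gradient i = Δh / L = 115 / 3050 = 0.03770.
Darcy flux q = K · i = 10.89 × 0.03770 = 0.4105 m/day.
Seepage velocity v = q / n_e = 0.4105 / 0.09 = 4.561 m/day.
Travel time t = L / v = 3050 / 4.561 = 668.7 days = 1.831 years.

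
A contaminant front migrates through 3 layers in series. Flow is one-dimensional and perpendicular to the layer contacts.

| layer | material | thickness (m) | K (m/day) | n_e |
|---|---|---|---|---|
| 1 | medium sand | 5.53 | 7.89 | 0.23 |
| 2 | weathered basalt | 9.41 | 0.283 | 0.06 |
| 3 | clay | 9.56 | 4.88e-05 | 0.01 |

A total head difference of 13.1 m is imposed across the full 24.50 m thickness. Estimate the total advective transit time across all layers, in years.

79.1

With flow normal to the layers, continuity requires the same specific discharge q through every layer.
Σ(b_i/K_i) = 5.53/7.89 + 9.41/0.283 + 9.56/4.88e-05 = 1.959e+05 d.
q = Δh / Σ(b_i/K_i) = 13.1 / 1.959e+05 = 6.686e-05 m/day.
In each layer the seepage velocity is v_i = q/n_i, so the layer transit time is t_i = b_i·n_i / q:
  layer 1 (medium sand): t_1 = 5.53 × 0.23 / 6.686e-05 = 19024 d
  layer 2 (weathered basalt): t_2 = 9.41 × 0.06 / 6.686e-05 = 8445 d
  layer 3 (clay): t_3 = 9.56 × 0.01 / 6.686e-05 = 1430 d
Total t = Σ t_i = 28898 days = 79.12 years.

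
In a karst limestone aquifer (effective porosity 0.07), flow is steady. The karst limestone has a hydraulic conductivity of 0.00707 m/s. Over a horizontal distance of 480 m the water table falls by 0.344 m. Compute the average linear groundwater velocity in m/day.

Convert K: 0.00707 m/s × 86400 = 610.8 m/day.
Hydraulic gradient i = Δh / L = 0.344 / 480 = 0.0007167.
Darcy flux q = K · i = 610.8 × 0.0007167 = 0.4378 m/day.
Seepage velocity v = q / n_e = 0.4378 / 0.07 = 6.254 m/day.

6.25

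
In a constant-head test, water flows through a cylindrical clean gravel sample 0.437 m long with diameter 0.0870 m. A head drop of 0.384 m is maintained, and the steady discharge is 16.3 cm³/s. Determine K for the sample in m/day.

270

Cross-sectional area A = π·(d/2)² = π × (0.0870/2)² = 0.005945 m².
Convert discharge: 16.3 cm³/s = 1.630e-05 m³/s.
Darcy's law rearranged: K = Q·L / (A·Δh) = 1.630e-05 × 0.437 / (0.005945 × 0.384) = 0.003120 m/s = 269.6 m/day.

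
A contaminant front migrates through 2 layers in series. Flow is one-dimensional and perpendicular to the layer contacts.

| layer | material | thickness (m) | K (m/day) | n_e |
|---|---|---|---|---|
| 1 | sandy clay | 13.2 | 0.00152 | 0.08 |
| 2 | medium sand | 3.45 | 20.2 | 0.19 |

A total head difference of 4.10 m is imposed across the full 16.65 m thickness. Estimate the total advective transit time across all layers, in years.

With flow normal to the layers, continuity requires the same specific discharge q through every layer.
Σ(b_i/K_i) = 13.2/0.00152 + 3.45/20.2 = 8684 d.
q = Δh / Σ(b_i/K_i) = 4.10 / 8684 = 0.0004721 m/day.
In each layer the seepage velocity is v_i = q/n_i, so the layer transit time is t_i = b_i·n_i / q:
  layer 1 (sandy clay): t_1 = 13.2 × 0.08 / 0.0004721 = 2237 d
  layer 2 (medium sand): t_2 = 3.45 × 0.19 / 0.0004721 = 1388 d
Total t = Σ t_i = 3625 days = 9.925 years.

9.93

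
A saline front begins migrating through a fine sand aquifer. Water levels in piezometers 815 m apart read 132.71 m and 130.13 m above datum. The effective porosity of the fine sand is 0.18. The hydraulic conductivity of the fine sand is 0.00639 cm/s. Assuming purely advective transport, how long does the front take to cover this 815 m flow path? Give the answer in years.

Convert K: 0.00639 cm/s × 864 = 5.521 m/day.
Hydraulic gradient i = (132.71 − 130.13) / 815 = 2.58 / 815 = 0.003166.
Darcy flux q = K · i = 5.521 × 0.003166 = 0.01748 m/day.
Seepage velocity v = q / n_e = 0.01748 / 0.18 = 0.09710 m/day.
Travel time t = L / v = 815 / 0.09710 = 8394 days = 22.98 years.

23.0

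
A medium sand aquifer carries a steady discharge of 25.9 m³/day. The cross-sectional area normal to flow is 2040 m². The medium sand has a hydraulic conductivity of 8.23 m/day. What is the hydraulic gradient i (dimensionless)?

0.00154

From Q = K·A·i, i = Q / (K·A) = 25.9 / (8.230 × 2040) = 0.001543.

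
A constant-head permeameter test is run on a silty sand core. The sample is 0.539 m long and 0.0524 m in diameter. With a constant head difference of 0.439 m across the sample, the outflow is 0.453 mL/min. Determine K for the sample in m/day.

Cross-sectional area A = π·(d/2)² = π × (0.0524/2)² = 0.002157 m².
Convert discharge: 0.453 mL/min = 7.550e-09 m³/s.
Darcy's law rearranged: K = Q·L / (A·Δh) = 7.550e-09 × 0.539 / (0.002157 × 0.439) = 4.299e-06 m/s = 0.3714 m/day.

0.371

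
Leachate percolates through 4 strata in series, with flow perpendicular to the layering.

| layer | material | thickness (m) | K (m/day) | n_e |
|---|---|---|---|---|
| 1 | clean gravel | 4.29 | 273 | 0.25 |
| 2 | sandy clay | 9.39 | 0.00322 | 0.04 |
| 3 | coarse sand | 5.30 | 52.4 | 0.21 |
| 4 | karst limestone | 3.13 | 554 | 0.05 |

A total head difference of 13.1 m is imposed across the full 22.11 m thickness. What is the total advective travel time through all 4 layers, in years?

With flow normal to the layers, continuity requires the same specific discharge q through every layer.
Σ(b_i/K_i) = 4.29/273 + 9.39/0.00322 + 5.30/52.4 + 3.13/554 = 2916 d.
q = Δh / Σ(b_i/K_i) = 13.1 / 2916 = 0.004492 m/day.
In each layer the seepage velocity is v_i = q/n_i, so the layer transit time is t_i = b_i·n_i / q:
  layer 1 (clean gravel): t_1 = 4.29 × 0.25 / 0.004492 = 238.8 d
  layer 2 (sandy clay): t_2 = 9.39 × 0.04 / 0.004492 = 83.61 d
  layer 3 (coarse sand): t_3 = 5.30 × 0.21 / 0.004492 = 247.8 d
  layer 4 (karst limestone): t_4 = 3.13 × 0.05 / 0.004492 = 34.84 d
Total t = Σ t_i = 605.0 days = 1.656 years.

1.66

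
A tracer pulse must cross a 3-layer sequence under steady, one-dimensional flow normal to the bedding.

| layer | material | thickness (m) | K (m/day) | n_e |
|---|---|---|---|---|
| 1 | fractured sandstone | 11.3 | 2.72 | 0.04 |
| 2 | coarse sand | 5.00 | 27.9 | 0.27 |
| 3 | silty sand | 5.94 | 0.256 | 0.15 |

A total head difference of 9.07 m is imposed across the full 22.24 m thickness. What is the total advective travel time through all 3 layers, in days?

8.18

With flow normal to the layers, continuity requires the same specific discharge q through every layer.
Σ(b_i/K_i) = 11.3/2.72 + 5.00/27.9 + 5.94/0.256 = 27.54 d.
q = Δh / Σ(b_i/K_i) = 9.07 / 27.54 = 0.3294 m/day.
In each layer the seepage velocity is v_i = q/n_i, so the layer transit time is t_i = b_i·n_i / q:
  layer 1 (fractured sandstone): t_1 = 11.3 × 0.04 / 0.3294 = 1.372 d
  layer 2 (coarse sand): t_2 = 5.00 × 0.27 / 0.3294 = 4.099 d
  layer 3 (silty sand): t_3 = 5.94 × 0.15 / 0.3294 = 2.705 d
Total t = Σ t_i = 8.176 days.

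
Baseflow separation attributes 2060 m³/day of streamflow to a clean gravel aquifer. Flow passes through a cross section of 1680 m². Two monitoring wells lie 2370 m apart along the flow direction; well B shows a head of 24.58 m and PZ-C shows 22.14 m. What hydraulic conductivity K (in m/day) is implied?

1190

Hydraulic gradient i = (24.58 − 22.14) / 2370 = 2.44 / 2370 = 0.001030.
From Q = K·A·i, K = Q / (A·i) = 2060 / (1680 × 0.001030) = 1191 m/day.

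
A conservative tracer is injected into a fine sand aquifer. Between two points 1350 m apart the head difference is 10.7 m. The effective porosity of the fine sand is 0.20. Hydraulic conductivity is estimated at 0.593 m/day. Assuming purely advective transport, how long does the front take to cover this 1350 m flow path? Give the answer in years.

Hydraulic gradient i = Δh / L = 10.7 / 1350 = 0.007926.
Darcy flux q = K · i = 0.5930 × 0.007926 = 0.004700 m/day.
Seepage velocity v = q / n_e = 0.004700 / 0.20 = 0.02350 m/day.
Travel time t = L / v = 1350 / 0.02350 = 57446 days = 157.3 years.

157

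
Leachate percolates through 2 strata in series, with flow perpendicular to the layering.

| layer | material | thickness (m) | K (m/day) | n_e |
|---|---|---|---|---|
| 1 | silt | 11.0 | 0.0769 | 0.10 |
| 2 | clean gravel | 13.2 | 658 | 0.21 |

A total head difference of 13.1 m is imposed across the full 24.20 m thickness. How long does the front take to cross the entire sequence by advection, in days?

42.3

With flow normal to the layers, continuity requires the same specific discharge q through every layer.
Σ(b_i/K_i) = 11.0/0.0769 + 13.2/658 = 143.1 d.
q = Δh / Σ(b_i/K_i) = 13.1 / 143.1 = 0.09157 m/day.
In each layer the seepage velocity is v_i = q/n_i, so the layer transit time is t_i = b_i·n_i / q:
  layer 1 (silt): t_1 = 11.0 × 0.10 / 0.09157 = 12.01 d
  layer 2 (clean gravel): t_2 = 13.2 × 0.21 / 0.09157 = 30.27 d
Total t = Σ t_i = 42.29 days.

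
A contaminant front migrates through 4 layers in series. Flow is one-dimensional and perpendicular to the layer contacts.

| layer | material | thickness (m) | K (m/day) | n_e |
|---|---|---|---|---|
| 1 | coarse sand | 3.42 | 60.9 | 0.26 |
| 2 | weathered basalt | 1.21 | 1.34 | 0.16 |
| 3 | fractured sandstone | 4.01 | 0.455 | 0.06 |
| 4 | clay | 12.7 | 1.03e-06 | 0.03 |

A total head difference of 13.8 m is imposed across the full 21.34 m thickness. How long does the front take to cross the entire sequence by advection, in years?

4170

With flow normal to the layers, continuity requires the same specific discharge q through every layer.
Σ(b_i/K_i) = 3.42/60.9 + 1.21/1.34 + 4.01/0.455 + 12.7/1.03e-06 = 1.233e+07 d.
q = Δh / Σ(b_i/K_i) = 13.8 / 1.233e+07 = 1.119e-06 m/day.
In each layer the seepage velocity is v_i = q/n_i, so the layer transit time is t_i = b_i·n_i / q:
  layer 1 (coarse sand): t_1 = 3.42 × 0.26 / 1.119e-06 = 7.945e+05 d
  layer 2 (weathered basalt): t_2 = 1.21 × 0.16 / 1.119e-06 = 1.730e+05 d
  layer 3 (fractured sandstone): t_3 = 4.01 × 0.06 / 1.119e-06 = 2.150e+05 d
  layer 4 (clay): t_4 = 12.7 × 0.03 / 1.119e-06 = 3.404e+05 d
Total t = Σ t_i = 1.523e+06 days = 4169 years.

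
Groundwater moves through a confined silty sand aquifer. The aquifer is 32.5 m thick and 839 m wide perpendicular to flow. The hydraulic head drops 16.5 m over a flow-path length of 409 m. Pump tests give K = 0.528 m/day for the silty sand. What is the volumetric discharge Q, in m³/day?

581

Cross-sectional area A = 839 × 32.5 = 27268 m².
Hydraulic gradient i = Δh / L = 16.5 / 409 = 0.04034.
Darcy's law: Q = K · A · i = 0.5280 × 27268 × 0.04034 = 580.8 m³/day.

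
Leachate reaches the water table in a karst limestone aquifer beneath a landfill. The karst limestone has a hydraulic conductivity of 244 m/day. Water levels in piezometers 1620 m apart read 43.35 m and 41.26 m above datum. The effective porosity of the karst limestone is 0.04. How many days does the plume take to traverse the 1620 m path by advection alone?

Hydraulic gradient i = (43.35 − 41.26) / 1620 = 2.09 / 1620 = 0.001290.
Darcy flux q = K · i = 244.0 × 0.001290 = 0.3148 m/day.
Seepage velocity v = q / n_e = 0.3148 / 0.04 = 7.870 m/day.
Travel time t = L / v = 1620 / 7.870 = 205.9 days.

206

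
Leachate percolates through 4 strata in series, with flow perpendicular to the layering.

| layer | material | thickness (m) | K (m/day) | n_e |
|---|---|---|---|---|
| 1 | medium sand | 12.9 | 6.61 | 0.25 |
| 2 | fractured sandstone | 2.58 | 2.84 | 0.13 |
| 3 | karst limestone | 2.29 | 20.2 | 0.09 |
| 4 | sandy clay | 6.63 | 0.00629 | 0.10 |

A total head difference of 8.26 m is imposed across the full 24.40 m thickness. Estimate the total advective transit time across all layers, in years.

1.55

With flow normal to the layers, continuity requires the same specific discharge q through every layer.
Σ(b_i/K_i) = 12.9/6.61 + 2.58/2.84 + 2.29/20.2 + 6.63/0.00629 = 1057 d.
q = Δh / Σ(b_i/K_i) = 8.26 / 1057 = 0.007814 m/day.
In each layer the seepage velocity is v_i = q/n_i, so the layer transit time is t_i = b_i·n_i / q:
  layer 1 (medium sand): t_1 = 12.9 × 0.25 / 0.007814 = 412.7 d
  layer 2 (fractured sandstone): t_2 = 2.58 × 0.13 / 0.007814 = 42.92 d
  layer 3 (karst limestone): t_3 = 2.29 × 0.09 / 0.007814 = 26.37 d
  layer 4 (sandy clay): t_4 = 6.63 × 0.10 / 0.007814 = 84.84 d
Total t = Σ t_i = 566.8 days = 1.552 years.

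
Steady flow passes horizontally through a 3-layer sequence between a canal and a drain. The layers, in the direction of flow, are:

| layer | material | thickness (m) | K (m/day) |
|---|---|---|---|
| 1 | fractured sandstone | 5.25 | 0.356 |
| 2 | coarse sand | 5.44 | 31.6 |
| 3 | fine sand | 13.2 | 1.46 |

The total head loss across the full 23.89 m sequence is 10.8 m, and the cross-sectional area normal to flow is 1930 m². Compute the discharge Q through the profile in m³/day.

870

Flow is perpendicular to layering, so the layers act in series and the equivalent K is the thickness-weighted harmonic mean.
Total thickness L = 5.25 + 5.44 + 13.2 = 23.89 m.
Σ(b_i/K_i) = 5.25/0.356 + 5.44/31.6 + 13.2/1.46 = 23.96 d.
K_eq = L / Σ(b_i/K_i) = 23.89 / 23.96 = 0.9971 m/day.
Q = K_eq · A · (Δh/L) = 0.9971 × 1930 × (10.8/23.89) = 869.9 m³/day.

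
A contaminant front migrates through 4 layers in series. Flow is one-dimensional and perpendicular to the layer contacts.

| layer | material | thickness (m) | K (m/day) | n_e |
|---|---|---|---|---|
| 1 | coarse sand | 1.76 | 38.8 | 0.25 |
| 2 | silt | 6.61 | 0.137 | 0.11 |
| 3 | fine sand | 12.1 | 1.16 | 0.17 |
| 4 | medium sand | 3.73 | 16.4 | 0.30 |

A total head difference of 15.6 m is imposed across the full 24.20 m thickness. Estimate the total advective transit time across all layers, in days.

With flow normal to the layers, continuity requires the same specific discharge q through every layer.
Σ(b_i/K_i) = 1.76/38.8 + 6.61/0.137 + 12.1/1.16 + 3.73/16.4 = 58.95 d.
q = Δh / Σ(b_i/K_i) = 15.6 / 58.95 = 0.2646 m/day.
In each layer the seepage velocity is v_i = q/n_i, so the layer transit time is t_i = b_i·n_i / q:
  layer 1 (coarse sand): t_1 = 1.76 × 0.25 / 0.2646 = 1.663 d
  layer 2 (silt): t_2 = 6.61 × 0.11 / 0.2646 = 2.748 d
  layer 3 (fine sand): t_3 = 12.1 × 0.17 / 0.2646 = 7.773 d
  layer 4 (medium sand): t_4 = 3.73 × 0.30 / 0.2646 = 4.229 d
Total t = Σ t_i = 16.41 days.

16.4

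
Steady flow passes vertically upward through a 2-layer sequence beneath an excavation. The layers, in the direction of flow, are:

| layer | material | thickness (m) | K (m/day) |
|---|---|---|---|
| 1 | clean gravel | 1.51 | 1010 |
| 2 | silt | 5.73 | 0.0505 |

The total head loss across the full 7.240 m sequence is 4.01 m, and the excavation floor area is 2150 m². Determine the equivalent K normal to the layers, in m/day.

0.0638

Flow is perpendicular to layering, so the layers act in series and the equivalent K is the thickness-weighted harmonic mean.
Total thickness L = 1.51 + 5.73 = 7.240 m.
Σ(b_i/K_i) = 1.51/1010 + 5.73/0.0505 = 113.5 d.
K_eq = L / Σ(b_i/K_i) = 7.240 / 113.5 = 0.06381 m/day.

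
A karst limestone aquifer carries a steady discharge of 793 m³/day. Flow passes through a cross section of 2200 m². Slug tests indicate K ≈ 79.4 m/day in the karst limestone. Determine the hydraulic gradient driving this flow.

0.00454

From Q = K·A·i, i = Q / (K·A) = 793 / (79.40 × 2200) = 0.004540.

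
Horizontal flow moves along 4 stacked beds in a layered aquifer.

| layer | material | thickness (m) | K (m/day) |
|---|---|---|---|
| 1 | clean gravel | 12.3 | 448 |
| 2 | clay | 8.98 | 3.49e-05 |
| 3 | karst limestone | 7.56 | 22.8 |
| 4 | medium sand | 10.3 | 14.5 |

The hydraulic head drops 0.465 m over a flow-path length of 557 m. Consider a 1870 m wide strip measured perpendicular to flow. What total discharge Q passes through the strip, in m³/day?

Flow is parallel to layering, so each bed carries its own Darcy discharge and the transmissivities add.
Σ(K_i·b_i) = 448×12.3 + 3.49e-05×8.98 + 22.8×7.56 + 14.5×10.3 = 5832 m²/day.
Hydraulic gradient i = Δh / L = 0.465 / 557 = 0.0008348.
Q = Σ(K_i·b_i) · W · i = 5832 × 1870 × 0.0008348 = 9105 m³/day.

9100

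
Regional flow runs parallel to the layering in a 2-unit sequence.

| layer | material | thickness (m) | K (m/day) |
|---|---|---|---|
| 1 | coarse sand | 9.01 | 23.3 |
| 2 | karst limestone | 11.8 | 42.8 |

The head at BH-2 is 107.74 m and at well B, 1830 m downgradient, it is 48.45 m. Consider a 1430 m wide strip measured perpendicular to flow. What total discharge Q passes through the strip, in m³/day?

Flow is parallel to layering, so each bed carries its own Darcy discharge and the transmissivities add.
Σ(K_i·b_i) = 23.3×9.01 + 42.8×11.8 = 715.0 m²/day.
Hydraulic gradient i = (107.74 − 48.45) / 1830 = 59.29 / 1830 = 0.03240.
Q = Σ(K_i·b_i) · W · i = 715.0 × 1430 × 0.03240 = 33125 m³/day.

33100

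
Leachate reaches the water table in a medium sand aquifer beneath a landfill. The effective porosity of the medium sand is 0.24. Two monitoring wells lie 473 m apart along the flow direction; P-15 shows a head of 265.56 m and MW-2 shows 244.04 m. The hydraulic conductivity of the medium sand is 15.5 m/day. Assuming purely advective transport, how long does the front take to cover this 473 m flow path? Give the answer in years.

0.441

Hydraulic gradient i = (265.56 − 244.04) / 473 = 21.52 / 473 = 0.04550.
Darcy flux q = K · i = 15.50 × 0.04550 = 0.7052 m/day.
Seepage velocity v = q / n_e = 0.7052 / 0.24 = 2.938 m/day.
Travel time t = L / v = 473 / 2.938 = 161.0 days = 0.4407 years.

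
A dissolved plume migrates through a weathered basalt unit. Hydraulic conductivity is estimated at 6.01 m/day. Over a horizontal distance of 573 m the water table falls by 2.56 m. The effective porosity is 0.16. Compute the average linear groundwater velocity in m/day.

Hydraulic gradient i = Δh / L = 2.56 / 573 = 0.004468.
Darcy flux q = K · i = 6.010 × 0.004468 = 0.02685 m/day.
Seepage velocity v = q / n_e = 0.02685 / 0.16 = 0.1678 m/day.

0.168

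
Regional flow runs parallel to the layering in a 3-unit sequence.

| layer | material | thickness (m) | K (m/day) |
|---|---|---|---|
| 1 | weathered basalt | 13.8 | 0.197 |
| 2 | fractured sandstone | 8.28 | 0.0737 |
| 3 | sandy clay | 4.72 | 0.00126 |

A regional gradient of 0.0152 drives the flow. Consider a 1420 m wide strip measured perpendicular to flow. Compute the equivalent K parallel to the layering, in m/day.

0.124

Flow is parallel to layering, so each bed carries its own Darcy discharge and the transmissivities add.
Σ(K_i·b_i) = 0.197×13.8 + 0.0737×8.28 + 0.00126×4.72 = 3.335 m²/day.
Total thickness b = 26.80 m, so K_eq = Σ(K_i·b_i)/b = 0.1244 m/day.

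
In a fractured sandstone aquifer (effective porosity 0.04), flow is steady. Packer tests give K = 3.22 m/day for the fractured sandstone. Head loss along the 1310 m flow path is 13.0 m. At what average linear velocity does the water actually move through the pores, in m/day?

0.799

Hydraulic gradient i = Δh / L = 13.0 / 1310 = 0.009924.
Darcy flux q = K · i = 3.220 × 0.009924 = 0.03195 m/day.
Seepage velocity v = q / n_e = 0.03195 / 0.04 = 0.7989 m/day.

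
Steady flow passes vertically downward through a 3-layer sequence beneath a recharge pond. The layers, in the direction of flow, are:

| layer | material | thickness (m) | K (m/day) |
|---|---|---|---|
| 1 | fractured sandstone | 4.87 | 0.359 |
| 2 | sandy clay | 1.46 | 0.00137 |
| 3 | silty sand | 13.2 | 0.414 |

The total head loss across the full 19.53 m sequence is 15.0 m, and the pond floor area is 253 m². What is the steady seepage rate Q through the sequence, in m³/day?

Flow is perpendicular to layering, so the layers act in series and the equivalent K is the thickness-weighted harmonic mean.
Total thickness L = 4.87 + 1.46 + 13.2 = 19.53 m.
Σ(b_i/K_i) = 4.87/0.359 + 1.46/0.00137 + 13.2/0.414 = 1111 d.
K_eq = L / Σ(b_i/K_i) = 19.53 / 1111 = 0.01758 m/day.
Q = K_eq · A · (Δh/L) = 0.01758 × 253 × (15.0/19.53) = 3.415 m³/day.

3.42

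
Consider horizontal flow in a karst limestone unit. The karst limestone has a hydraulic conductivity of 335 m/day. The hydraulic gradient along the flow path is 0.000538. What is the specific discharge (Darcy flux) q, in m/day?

0.180

Hydraulic gradient i = 0.000538.
Specific discharge q = K · i = 335.0 × 0.0005380 = 0.1802 m/day.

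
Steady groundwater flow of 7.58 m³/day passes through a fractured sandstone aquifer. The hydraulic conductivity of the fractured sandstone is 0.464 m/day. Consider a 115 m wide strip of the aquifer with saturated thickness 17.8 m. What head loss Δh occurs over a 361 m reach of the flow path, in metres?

Cross-sectional area A = 115 × 17.8 = 2047 m².
From Q = K·A·i, i = Q / (K·A) = 7.58 / (0.4640 × 2047) = 0.007981.
Head loss Δh = i · L = 0.007981 × 361 = 2.881 m.

2.88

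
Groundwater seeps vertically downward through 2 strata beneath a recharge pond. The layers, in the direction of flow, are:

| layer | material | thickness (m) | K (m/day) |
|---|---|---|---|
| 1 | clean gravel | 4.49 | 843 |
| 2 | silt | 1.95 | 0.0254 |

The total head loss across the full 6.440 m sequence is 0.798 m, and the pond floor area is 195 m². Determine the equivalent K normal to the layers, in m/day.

0.0839

Flow is perpendicular to layering, so the layers act in series and the equivalent K is the thickness-weighted harmonic mean.
Total thickness L = 4.49 + 1.95 = 6.440 m.
Σ(b_i/K_i) = 4.49/843 + 1.95/0.0254 = 76.78 d.
K_eq = L / Σ(b_i/K_i) = 6.440 / 76.78 = 0.08388 m/day.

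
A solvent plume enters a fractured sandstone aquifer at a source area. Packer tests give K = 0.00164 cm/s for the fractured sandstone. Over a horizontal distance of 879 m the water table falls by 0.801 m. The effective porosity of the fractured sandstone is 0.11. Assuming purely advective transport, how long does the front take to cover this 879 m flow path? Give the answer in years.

Convert K: 0.00164 cm/s × 864 = 1.417 m/day.
Hydraulic gradient i = Δh / L = 0.801 / 879 = 0.0009113.
Darcy flux q = K · i = 1.417 × 0.0009113 = 0.001291 m/day.
Seepage velocity v = q / n_e = 0.001291 / 0.11 = 0.01174 m/day.
Travel time t = L / v = 879 / 0.01174 = 74882 days = 205.0 years.

205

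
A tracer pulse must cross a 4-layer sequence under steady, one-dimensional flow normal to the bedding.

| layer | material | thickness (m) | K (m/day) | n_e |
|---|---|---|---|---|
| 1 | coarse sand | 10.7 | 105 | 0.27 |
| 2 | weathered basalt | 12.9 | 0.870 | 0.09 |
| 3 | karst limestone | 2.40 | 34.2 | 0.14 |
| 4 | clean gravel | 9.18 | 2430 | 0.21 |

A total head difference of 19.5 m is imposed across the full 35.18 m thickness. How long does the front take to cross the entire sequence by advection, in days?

With flow normal to the layers, continuity requires the same specific discharge q through every layer.
Σ(b_i/K_i) = 10.7/105 + 12.9/0.870 + 2.40/34.2 + 9.18/2430 = 15.00 d.
q = Δh / Σ(b_i/K_i) = 19.5 / 15.00 = 1.300 m/day.
In each layer the seepage velocity is v_i = q/n_i, so the layer transit time is t_i = b_i·n_i / q:
  layer 1 (coarse sand): t_1 = 10.7 × 0.27 / 1.300 = 2.223 d
  layer 2 (weathered basalt): t_2 = 12.9 × 0.09 / 1.300 = 0.8933 d
  layer 3 (karst limestone): t_3 = 2.40 × 0.14 / 1.300 = 0.2585 d
  layer 4 (clean gravel): t_4 = 9.18 × 0.21 / 1.300 = 1.483 d
Total t = Σ t_i = 4.858 days.

4.86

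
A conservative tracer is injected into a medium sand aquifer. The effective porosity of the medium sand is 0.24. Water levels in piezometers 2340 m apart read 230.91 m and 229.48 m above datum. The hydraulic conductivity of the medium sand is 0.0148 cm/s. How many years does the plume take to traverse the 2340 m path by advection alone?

Convert K: 0.0148 cm/s × 864 = 12.79 m/day.
Hydraulic gradient i = (230.91 − 229.48) / 2340 = 1.43 / 2340 = 0.0006111.
Darcy flux q = K · i = 12.79 × 0.0006111 = 0.007814 m/day.
Seepage velocity v = q / n_e = 0.007814 / 0.24 = 0.03256 m/day.
Travel time t = L / v = 2340 / 0.03256 = 71867 days = 196.8 years.

197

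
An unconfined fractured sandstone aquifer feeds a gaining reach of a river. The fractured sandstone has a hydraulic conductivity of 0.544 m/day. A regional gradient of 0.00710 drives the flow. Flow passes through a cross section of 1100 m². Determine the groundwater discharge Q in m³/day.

Hydraulic gradient i = 0.00710.
Darcy's law: Q = K · A · i = 0.5440 × 1100 × 0.007100 = 4.249 m³/day.

4.25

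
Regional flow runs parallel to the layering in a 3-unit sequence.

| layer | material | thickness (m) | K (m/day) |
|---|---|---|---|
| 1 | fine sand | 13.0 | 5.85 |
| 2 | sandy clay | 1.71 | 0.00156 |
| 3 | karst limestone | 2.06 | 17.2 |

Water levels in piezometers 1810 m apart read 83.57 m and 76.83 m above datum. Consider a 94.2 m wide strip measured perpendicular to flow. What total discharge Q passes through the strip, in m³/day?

39.1

Flow is parallel to layering, so each bed carries its own Darcy discharge and the transmissivities add.
Σ(K_i·b_i) = 5.85×13.0 + 0.00156×1.71 + 17.2×2.06 = 111.5 m²/day.
Hydraulic gradient i = (83.57 − 76.83) / 1810 = 6.74 / 1810 = 0.003724.
Q = Σ(K_i·b_i) · W · i = 111.5 × 94.2 × 0.003724 = 39.11 m³/day.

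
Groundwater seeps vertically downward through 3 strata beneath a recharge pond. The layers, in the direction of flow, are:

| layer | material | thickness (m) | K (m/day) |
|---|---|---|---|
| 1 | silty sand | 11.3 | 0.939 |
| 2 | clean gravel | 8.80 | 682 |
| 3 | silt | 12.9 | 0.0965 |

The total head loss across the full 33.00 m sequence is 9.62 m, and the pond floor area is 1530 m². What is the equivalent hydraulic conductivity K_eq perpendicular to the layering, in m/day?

Flow is perpendicular to layering, so the layers act in series and the equivalent K is the thickness-weighted harmonic mean.
Total thickness L = 11.3 + 8.80 + 12.9 = 33.00 m.
Σ(b_i/K_i) = 11.3/0.939 + 8.80/682 + 12.9/0.0965 = 145.7 d.
K_eq = L / Σ(b_i/K_i) = 33.00 / 145.7 = 0.2265 m/day.

0.226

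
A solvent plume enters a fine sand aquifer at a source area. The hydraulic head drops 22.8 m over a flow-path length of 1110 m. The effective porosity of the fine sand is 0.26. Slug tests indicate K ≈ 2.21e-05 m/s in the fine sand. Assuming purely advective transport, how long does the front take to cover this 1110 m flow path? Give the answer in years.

Convert K: 2.21e-05 m/s × 86400 = 1.909 m/day.
Hydraulic gradient i = Δh / L = 22.8 / 1110 = 0.02054.
Darcy flux q = K · i = 1.909 × 0.02054 = 0.03922 m/day.
Seepage velocity v = q / n_e = 0.03922 / 0.26 = 0.1508 m/day.
Travel time t = L / v = 1110 / 0.1508 = 7358 days = 20.15 years.

20.1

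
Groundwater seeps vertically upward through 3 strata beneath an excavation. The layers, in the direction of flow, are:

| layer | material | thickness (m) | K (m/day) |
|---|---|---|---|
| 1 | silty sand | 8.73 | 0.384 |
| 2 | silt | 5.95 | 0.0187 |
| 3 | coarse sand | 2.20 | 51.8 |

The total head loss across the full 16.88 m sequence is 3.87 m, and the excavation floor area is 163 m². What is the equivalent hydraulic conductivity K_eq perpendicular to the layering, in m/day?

0.0495

Flow is perpendicular to layering, so the layers act in series and the equivalent K is the thickness-weighted harmonic mean.
Total thickness L = 8.73 + 5.95 + 2.20 = 16.88 m.
Σ(b_i/K_i) = 8.73/0.384 + 5.95/0.0187 + 2.20/51.8 = 341.0 d.
K_eq = L / Σ(b_i/K_i) = 16.88 / 341.0 = 0.04951 m/day.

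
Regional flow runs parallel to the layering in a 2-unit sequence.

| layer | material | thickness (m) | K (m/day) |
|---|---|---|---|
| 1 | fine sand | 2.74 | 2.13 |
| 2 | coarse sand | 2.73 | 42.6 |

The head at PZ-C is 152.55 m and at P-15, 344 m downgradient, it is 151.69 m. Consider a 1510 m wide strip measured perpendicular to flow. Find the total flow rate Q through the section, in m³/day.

Flow is parallel to layering, so each bed carries its own Darcy discharge and the transmissivities add.
Σ(K_i·b_i) = 2.13×2.74 + 42.6×2.73 = 122.1 m²/day.
Hydraulic gradient i = (152.55 − 151.69) / 344 = 0.86 / 344 = 0.002500.
Q = Σ(K_i·b_i) · W · i = 122.1 × 1510 × 0.002500 = 461.1 m³/day.

461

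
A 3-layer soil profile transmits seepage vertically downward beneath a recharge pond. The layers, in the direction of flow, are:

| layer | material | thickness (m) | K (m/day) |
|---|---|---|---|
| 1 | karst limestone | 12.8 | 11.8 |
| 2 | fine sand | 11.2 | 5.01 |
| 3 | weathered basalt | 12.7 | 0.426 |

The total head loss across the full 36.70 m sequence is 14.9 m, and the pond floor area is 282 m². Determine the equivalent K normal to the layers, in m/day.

1.11

Flow is perpendicular to layering, so the layers act in series and the equivalent K is the thickness-weighted harmonic mean.
Total thickness L = 12.8 + 11.2 + 12.7 = 36.70 m.
Σ(b_i/K_i) = 12.8/11.8 + 11.2/5.01 + 12.7/0.426 = 33.13 d.
K_eq = L / Σ(b_i/K_i) = 36.70 / 33.13 = 1.108 m/day.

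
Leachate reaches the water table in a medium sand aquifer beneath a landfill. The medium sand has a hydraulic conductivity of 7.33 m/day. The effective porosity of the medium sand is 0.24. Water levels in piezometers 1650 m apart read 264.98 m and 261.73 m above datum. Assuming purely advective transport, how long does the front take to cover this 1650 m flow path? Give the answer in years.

Hydraulic gradient i = (264.98 − 261.73) / 1650 = 3.25 / 1650 = 0.001970.
Darcy flux q = K · i = 7.330 × 0.001970 = 0.01444 m/day.
Seepage velocity v = q / n_e = 0.01444 / 0.24 = 0.06016 m/day.
Travel time t = L / v = 1650 / 0.06016 = 27428 days = 75.09 years.

75.1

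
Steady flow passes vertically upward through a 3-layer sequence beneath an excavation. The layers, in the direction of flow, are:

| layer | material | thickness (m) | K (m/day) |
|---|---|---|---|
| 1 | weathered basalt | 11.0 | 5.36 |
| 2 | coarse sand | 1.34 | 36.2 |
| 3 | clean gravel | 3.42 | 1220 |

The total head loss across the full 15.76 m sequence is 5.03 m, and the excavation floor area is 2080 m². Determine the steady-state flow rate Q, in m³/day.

5000

Flow is perpendicular to layering, so the layers act in series and the equivalent K is the thickness-weighted harmonic mean.
Total thickness L = 11.0 + 1.34 + 3.42 = 15.76 m.
Σ(b_i/K_i) = 11.0/5.36 + 1.34/36.2 + 3.42/1220 = 2.092 d.
K_eq = L / Σ(b_i/K_i) = 15.76 / 2.092 = 7.533 m/day.
Q = K_eq · A · (Δh/L) = 7.533 × 2080 × (5.03/15.76) = 5001 m³/day.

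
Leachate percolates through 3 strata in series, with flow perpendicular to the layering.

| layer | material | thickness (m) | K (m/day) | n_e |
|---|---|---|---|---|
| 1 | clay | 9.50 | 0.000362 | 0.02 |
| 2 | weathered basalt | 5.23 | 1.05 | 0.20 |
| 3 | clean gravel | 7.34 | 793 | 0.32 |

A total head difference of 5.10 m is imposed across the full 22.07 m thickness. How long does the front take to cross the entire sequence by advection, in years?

With flow normal to the layers, continuity requires the same specific discharge q through every layer.
Σ(b_i/K_i) = 9.50/0.000362 + 5.23/1.05 + 7.34/793 = 26248 d.
q = Δh / Σ(b_i/K_i) = 5.10 / 26248 = 0.0001943 m/day.
In each layer the seepage velocity is v_i = q/n_i, so the layer transit time is t_i = b_i·n_i / q:
  layer 1 (clay): t_1 = 9.50 × 0.02 / 0.0001943 = 977.9 d
  layer 2 (weathered basalt): t_2 = 5.23 × 0.20 / 0.0001943 = 5383 d
  layer 3 (clean gravel): t_3 = 7.34 × 0.32 / 0.0001943 = 12089 d
Total t = Σ t_i = 18450 days = 50.51 years.

50.5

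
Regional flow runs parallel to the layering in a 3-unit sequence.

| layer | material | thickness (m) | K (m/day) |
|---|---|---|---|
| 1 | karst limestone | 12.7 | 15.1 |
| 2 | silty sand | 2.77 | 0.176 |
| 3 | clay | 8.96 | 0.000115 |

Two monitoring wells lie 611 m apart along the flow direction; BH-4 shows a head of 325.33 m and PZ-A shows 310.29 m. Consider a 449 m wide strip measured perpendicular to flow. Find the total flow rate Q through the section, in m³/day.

2120

Flow is parallel to layering, so each bed carries its own Darcy discharge and the transmissivities add.
Σ(K_i·b_i) = 15.1×12.7 + 0.176×2.77 + 0.000115×8.96 = 192.3 m²/day.
Hydraulic gradient i = (325.33 − 310.29) / 611 = 15.04 / 611 = 0.02462.
Q = Σ(K_i·b_i) · W · i = 192.3 × 449 × 0.02462 = 2125 m³/day.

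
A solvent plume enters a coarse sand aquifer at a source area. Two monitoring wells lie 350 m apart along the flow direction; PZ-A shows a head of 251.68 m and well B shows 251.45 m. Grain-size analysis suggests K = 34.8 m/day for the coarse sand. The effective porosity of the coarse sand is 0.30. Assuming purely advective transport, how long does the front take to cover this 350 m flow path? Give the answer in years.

12.6

Hydraulic gradient i = (251.68 − 251.45) / 350 = 0.23 / 350 = 0.0006571.
Darcy flux q = K · i = 34.80 × 0.0006571 = 0.02287 m/day.
Seepage velocity v = q / n_e = 0.02287 / 0.30 = 0.07623 m/day.
Travel time t = L / v = 350 / 0.07623 = 4591 days = 12.57 years.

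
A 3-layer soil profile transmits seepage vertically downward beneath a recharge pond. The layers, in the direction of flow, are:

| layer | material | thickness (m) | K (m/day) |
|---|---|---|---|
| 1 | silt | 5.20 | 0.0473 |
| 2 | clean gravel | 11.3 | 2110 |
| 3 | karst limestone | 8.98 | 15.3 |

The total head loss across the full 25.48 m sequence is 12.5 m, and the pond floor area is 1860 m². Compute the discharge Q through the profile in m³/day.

Flow is perpendicular to layering, so the layers act in series and the equivalent K is the thickness-weighted harmonic mean.
Total thickness L = 5.20 + 11.3 + 8.98 = 25.48 m.
Σ(b_i/K_i) = 5.20/0.0473 + 11.3/2110 + 8.98/15.3 = 110.5 d.
K_eq = L / Σ(b_i/K_i) = 25.48 / 110.5 = 0.2305 m/day.
Q = K_eq · A · (Δh/L) = 0.2305 × 1860 × (12.5/25.48) = 210.4 m³/day.

210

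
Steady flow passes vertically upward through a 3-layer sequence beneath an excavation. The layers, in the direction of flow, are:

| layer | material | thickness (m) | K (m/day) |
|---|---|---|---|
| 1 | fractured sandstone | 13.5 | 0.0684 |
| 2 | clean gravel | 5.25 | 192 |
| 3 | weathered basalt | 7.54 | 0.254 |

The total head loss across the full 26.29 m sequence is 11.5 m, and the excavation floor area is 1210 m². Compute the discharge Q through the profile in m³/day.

Flow is perpendicular to layering, so the layers act in series and the equivalent K is the thickness-weighted harmonic mean.
Total thickness L = 13.5 + 5.25 + 7.54 = 26.29 m.
Σ(b_i/K_i) = 13.5/0.0684 + 5.25/192 + 7.54/0.254 = 227.1 d.
K_eq = L / Σ(b_i/K_i) = 26.29 / 227.1 = 0.1158 m/day.
Q = K_eq · A · (Δh/L) = 0.1158 × 1210 × (11.5/26.29) = 61.28 m³/day.

61.3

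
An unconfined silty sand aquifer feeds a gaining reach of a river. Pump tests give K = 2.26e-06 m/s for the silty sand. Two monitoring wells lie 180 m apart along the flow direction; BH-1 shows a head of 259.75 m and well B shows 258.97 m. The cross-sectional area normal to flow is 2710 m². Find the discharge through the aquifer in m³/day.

2.29

Convert K: 2.26e-06 m/s × 86400 = 0.1953 m/day.
Hydraulic gradient i = (259.75 − 258.97) / 180 = 0.78 / 180 = 0.004333.
Darcy's law: Q = K · A · i = 0.1953 × 2710 × 0.004333 = 2.293 m³/day.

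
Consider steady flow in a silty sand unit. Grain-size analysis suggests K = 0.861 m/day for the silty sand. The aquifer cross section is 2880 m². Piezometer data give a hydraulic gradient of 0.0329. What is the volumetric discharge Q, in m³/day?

81.6

Hydraulic gradient i = 0.0329.
Darcy's law: Q = K · A · i = 0.8610 × 2880 × 0.03290 = 81.58 m³/day.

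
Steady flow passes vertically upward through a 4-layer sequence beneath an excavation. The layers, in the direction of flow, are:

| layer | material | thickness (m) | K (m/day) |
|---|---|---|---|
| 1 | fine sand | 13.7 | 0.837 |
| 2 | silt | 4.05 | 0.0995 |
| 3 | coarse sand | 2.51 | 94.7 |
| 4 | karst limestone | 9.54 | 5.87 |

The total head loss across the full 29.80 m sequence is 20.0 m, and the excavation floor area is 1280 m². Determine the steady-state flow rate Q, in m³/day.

436

Flow is perpendicular to layering, so the layers act in series and the equivalent K is the thickness-weighted harmonic mean.
Total thickness L = 13.7 + 4.05 + 2.51 + 9.54 = 29.80 m.
Σ(b_i/K_i) = 13.7/0.837 + 4.05/0.0995 + 2.51/94.7 + 9.54/5.87 = 58.72 d.
K_eq = L / Σ(b_i/K_i) = 29.80 / 58.72 = 0.5075 m/day.
Q = K_eq · A · (Δh/L) = 0.5075 × 1280 × (20.0/29.80) = 435.9 m³/day.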